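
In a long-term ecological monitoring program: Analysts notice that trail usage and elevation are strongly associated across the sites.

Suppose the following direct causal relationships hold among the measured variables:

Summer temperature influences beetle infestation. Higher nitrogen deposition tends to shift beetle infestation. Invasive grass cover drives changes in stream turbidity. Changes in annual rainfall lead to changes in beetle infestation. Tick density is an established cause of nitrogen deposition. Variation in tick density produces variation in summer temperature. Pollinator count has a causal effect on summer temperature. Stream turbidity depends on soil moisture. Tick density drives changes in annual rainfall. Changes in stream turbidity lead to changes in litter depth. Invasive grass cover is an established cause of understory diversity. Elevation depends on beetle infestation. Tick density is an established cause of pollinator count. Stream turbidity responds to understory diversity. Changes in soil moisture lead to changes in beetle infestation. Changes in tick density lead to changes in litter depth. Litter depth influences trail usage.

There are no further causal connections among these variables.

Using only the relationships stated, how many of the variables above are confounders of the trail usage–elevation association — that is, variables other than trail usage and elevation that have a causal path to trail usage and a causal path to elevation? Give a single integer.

The common causes are: soil moisture (to trail usage via soil moisture → stream turbidity → litter depth → trail usage; to elevation via soil moisture → beetle infestation → elevation); tick density (to trail usage via tick density → litter depth → trail usage; to elevation via tick density → summer temperature → beetle infestation → elevation).
Every other variable lacks a causal path to at least one of trail usage and elevation.

2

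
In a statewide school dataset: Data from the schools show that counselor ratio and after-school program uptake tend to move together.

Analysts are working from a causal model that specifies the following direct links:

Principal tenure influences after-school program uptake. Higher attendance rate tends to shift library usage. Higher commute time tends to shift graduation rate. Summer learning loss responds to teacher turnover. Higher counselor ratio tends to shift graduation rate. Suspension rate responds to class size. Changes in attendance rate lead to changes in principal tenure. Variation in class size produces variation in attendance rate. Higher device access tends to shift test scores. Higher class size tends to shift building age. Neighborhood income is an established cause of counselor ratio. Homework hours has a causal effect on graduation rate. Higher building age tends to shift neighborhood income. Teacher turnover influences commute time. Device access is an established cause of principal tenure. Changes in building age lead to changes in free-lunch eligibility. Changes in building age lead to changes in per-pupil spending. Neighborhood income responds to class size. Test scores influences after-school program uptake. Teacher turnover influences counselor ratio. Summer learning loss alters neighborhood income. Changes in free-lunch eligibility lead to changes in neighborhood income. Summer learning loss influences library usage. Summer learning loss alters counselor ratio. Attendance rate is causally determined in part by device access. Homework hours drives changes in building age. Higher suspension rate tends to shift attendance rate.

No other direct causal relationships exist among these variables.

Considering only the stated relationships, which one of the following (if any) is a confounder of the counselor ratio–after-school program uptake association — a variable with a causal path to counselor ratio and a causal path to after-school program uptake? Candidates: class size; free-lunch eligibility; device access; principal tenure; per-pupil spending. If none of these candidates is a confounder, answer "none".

class size

Class size causes counselor ratio (class size → neighborhood income → counselor ratio) and also causes after-school program uptake (class size → attendance rate → principal tenure → after-school program uptake); it is a common cause of both.
Each of the other candidates lacks a causal path to at least one of counselor ratio and after-school program uptake, so they do not confound the relationship.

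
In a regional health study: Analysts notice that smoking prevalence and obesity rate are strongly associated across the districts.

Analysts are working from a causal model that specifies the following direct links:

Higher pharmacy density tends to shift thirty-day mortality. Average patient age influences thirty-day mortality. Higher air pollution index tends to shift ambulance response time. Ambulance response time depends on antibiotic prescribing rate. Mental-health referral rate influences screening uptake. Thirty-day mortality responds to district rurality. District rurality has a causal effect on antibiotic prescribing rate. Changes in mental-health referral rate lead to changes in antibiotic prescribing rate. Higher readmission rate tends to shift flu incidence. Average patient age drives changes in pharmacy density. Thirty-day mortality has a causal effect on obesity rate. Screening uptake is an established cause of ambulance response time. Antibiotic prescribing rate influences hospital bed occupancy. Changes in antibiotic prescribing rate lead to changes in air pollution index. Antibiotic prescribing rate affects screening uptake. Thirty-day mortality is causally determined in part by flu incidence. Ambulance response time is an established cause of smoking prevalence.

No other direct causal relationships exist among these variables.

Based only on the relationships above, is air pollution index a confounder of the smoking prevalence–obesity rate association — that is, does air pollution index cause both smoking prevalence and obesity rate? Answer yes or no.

Air pollution index has no stated causal path to obesity rate. A confounder must cause both variables, so air pollution index does not qualify.

no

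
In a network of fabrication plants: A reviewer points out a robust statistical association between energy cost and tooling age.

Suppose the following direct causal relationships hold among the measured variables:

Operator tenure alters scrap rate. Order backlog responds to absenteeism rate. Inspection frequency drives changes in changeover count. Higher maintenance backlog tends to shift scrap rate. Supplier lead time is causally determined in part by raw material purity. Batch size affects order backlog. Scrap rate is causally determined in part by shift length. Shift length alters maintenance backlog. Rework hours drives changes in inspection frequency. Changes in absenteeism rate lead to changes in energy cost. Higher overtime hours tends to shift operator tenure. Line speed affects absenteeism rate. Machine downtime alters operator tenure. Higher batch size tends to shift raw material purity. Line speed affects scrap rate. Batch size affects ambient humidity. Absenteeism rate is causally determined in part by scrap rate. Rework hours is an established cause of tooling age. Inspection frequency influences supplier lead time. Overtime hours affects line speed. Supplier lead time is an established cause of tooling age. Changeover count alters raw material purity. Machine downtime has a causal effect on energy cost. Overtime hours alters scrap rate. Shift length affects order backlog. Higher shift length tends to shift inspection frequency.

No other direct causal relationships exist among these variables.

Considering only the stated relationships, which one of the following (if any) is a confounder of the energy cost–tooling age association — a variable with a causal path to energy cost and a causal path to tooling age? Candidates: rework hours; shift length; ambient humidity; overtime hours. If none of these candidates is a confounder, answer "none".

Shift length causes energy cost (shift length → scrap rate → absenteeism rate → energy cost) and also causes tooling age (shift length → inspection frequency → supplier lead time → tooling age); it is a common cause of both.
Each of the other candidates lacks a causal path to at least one of energy cost and tooling age, so they do not confound the relationship.

shift length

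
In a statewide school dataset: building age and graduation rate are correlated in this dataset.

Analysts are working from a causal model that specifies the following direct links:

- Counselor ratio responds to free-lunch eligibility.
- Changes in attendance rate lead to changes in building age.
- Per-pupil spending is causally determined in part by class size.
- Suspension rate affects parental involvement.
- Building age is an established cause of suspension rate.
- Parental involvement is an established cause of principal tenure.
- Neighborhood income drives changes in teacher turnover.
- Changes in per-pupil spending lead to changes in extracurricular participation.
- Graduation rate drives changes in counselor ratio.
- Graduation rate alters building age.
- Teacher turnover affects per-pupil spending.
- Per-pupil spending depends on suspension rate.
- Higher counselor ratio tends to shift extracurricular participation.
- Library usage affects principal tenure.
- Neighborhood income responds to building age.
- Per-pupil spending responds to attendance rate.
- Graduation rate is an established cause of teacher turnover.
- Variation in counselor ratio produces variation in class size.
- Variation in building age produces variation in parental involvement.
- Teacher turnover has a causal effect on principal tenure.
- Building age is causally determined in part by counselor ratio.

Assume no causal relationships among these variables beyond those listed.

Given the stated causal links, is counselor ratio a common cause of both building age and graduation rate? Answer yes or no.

Counselor ratio has no stated causal path to graduation rate. A confounder must cause both variables, so counselor ratio does not qualify.

no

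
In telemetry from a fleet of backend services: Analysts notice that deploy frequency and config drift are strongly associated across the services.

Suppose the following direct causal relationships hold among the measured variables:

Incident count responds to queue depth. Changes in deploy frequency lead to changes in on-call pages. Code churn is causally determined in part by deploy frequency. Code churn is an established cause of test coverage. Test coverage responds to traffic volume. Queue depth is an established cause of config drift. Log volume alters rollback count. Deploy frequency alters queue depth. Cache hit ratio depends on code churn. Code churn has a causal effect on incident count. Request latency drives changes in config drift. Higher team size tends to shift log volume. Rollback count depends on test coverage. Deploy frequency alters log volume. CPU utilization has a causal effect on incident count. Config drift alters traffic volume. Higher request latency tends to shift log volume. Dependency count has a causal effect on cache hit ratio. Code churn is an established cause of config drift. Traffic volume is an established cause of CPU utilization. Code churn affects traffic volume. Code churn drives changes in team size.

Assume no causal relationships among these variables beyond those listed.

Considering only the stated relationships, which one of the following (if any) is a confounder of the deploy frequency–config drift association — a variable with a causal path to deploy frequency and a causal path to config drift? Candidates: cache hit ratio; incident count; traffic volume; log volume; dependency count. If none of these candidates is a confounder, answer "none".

None of the listed candidates has causal paths to both deploy frequency and config drift in the stated relationships, so none is a common cause.

none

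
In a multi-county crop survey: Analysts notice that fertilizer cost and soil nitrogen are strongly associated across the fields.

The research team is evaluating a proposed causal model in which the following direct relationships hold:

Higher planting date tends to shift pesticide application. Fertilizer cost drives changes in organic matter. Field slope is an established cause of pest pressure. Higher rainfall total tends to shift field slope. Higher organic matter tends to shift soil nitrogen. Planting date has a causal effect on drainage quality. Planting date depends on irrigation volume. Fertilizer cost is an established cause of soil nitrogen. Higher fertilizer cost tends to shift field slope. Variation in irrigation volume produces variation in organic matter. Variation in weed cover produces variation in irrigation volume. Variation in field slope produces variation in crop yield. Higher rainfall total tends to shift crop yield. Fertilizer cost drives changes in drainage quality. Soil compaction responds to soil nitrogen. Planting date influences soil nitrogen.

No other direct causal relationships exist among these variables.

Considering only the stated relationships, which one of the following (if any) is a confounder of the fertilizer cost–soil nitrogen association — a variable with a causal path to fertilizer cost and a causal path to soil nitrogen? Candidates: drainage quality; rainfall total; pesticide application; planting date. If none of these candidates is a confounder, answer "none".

None of the listed candidates has causal paths to both fertilizer cost and soil nitrogen in the stated relationships, so none is a common cause.

none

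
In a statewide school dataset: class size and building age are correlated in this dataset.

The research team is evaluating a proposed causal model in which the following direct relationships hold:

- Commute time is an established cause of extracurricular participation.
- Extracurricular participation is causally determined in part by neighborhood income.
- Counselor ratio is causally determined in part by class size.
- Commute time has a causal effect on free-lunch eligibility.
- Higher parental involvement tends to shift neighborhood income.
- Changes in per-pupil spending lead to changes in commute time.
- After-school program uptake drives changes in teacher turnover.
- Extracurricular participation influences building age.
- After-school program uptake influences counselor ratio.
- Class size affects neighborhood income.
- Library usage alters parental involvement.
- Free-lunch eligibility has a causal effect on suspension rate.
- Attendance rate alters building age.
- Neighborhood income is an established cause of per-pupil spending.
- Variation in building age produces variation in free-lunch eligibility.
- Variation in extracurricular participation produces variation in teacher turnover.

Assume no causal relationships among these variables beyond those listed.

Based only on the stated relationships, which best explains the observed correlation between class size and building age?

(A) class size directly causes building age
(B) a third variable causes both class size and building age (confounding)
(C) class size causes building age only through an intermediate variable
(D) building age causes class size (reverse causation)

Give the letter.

C

Class size reaches building age through class size → neighborhood income → extracurricular participation → building age — an indirect causal chain with no direct class size → building age link. No variable causes both class size and building age, so confounding is ruled out; the effect is mediated.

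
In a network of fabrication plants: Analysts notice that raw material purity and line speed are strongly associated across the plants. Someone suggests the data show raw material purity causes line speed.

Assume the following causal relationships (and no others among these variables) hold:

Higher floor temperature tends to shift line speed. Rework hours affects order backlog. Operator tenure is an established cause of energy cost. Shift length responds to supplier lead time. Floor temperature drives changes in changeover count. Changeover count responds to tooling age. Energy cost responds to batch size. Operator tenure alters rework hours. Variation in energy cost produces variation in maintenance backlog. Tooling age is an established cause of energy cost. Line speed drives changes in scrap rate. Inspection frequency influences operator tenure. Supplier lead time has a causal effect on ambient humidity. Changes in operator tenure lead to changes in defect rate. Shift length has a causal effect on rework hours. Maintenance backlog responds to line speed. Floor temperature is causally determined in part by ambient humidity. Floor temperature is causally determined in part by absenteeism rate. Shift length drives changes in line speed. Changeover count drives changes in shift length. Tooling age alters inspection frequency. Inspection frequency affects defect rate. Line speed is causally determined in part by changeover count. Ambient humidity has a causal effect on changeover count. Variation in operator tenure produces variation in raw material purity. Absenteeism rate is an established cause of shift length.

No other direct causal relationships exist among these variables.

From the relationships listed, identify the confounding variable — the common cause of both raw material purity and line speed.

Tooling age has a causal path to raw material purity (tooling age → inspection frequency → operator tenure → raw material purity) and a separate causal path to line speed (tooling age → changeover count → line speed), so it is a common cause of both.
No stated relationship gives raw material purity a causal route to line speed, so the correlation is explained by the shared upstream cause rather than a direct effect.

tooling age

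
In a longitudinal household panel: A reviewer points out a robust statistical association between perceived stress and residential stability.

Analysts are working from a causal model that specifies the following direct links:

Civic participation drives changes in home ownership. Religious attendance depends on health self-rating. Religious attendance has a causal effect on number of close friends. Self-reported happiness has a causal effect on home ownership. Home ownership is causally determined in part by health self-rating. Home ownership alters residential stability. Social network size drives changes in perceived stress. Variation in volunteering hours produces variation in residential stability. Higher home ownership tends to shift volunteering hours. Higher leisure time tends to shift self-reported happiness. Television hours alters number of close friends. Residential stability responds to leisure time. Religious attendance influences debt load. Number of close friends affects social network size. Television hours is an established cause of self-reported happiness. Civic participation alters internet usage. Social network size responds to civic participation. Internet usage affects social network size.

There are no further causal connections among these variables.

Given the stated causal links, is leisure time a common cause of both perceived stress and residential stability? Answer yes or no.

Leisure time has no stated causal path to perceived stress. A confounder must cause both variables, so leisure time does not qualify.

no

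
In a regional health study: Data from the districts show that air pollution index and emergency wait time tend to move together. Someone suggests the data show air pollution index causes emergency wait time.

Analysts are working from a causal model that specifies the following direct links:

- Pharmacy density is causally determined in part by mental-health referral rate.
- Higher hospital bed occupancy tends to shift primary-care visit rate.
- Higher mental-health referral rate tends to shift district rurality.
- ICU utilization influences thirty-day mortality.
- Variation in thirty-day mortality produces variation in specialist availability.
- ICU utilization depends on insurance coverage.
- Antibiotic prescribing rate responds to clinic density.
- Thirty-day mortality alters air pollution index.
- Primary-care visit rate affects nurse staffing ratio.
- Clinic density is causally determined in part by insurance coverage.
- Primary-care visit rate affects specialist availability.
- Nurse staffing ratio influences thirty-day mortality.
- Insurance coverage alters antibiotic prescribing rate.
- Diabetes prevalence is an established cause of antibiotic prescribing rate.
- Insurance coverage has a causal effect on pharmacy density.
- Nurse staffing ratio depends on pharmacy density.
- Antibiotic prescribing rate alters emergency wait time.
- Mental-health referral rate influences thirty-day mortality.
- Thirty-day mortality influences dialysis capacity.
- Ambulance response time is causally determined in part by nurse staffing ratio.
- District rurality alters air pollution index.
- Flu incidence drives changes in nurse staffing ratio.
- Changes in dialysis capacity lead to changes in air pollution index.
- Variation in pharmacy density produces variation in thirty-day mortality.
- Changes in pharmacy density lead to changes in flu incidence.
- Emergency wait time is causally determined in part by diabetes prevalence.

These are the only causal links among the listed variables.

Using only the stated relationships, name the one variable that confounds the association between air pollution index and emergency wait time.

Insurance coverage has a causal path to air pollution index (insurance coverage → pharmacy density → thirty-day mortality → air pollution index) and a separate causal path to emergency wait time (insurance coverage → antibiotic prescribing rate → emergency wait time), so it is a common cause of both.
No stated relationship gives air pollution index a causal route to emergency wait time, so the correlation is explained by the shared upstream cause rather than a direct effect.

insurance coverage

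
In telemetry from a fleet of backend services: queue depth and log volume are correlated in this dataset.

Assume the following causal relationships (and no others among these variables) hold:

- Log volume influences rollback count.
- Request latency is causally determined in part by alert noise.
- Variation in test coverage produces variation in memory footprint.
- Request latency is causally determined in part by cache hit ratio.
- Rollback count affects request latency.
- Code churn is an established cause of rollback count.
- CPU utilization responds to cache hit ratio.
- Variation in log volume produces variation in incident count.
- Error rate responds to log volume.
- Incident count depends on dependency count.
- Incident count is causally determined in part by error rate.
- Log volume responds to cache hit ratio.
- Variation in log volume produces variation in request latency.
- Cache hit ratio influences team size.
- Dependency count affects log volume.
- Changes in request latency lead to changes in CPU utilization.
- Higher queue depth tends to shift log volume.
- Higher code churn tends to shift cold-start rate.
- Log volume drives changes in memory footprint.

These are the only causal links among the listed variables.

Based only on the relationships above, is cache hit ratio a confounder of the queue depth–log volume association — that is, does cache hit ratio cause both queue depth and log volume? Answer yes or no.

no

Cache hit ratio has no stated causal path to queue depth. A confounder must cause both variables, so cache hit ratio does not qualify.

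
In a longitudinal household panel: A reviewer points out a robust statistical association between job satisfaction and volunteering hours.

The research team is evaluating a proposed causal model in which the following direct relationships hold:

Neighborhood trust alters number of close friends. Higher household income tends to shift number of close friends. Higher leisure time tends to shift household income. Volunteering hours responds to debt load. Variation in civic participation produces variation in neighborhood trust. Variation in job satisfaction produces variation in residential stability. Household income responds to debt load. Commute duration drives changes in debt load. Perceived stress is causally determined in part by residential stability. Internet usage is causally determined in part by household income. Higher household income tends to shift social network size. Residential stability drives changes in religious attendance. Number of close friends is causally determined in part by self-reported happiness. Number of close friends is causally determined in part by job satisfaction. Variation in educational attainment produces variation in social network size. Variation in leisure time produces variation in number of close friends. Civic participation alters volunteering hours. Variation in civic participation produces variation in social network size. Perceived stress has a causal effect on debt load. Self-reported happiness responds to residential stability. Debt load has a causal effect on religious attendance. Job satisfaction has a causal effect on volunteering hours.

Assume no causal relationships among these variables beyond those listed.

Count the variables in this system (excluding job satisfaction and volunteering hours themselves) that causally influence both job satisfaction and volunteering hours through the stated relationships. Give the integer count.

No listed variable has a causal path to both job satisfaction and volunteering hours, so there are no common causes.

0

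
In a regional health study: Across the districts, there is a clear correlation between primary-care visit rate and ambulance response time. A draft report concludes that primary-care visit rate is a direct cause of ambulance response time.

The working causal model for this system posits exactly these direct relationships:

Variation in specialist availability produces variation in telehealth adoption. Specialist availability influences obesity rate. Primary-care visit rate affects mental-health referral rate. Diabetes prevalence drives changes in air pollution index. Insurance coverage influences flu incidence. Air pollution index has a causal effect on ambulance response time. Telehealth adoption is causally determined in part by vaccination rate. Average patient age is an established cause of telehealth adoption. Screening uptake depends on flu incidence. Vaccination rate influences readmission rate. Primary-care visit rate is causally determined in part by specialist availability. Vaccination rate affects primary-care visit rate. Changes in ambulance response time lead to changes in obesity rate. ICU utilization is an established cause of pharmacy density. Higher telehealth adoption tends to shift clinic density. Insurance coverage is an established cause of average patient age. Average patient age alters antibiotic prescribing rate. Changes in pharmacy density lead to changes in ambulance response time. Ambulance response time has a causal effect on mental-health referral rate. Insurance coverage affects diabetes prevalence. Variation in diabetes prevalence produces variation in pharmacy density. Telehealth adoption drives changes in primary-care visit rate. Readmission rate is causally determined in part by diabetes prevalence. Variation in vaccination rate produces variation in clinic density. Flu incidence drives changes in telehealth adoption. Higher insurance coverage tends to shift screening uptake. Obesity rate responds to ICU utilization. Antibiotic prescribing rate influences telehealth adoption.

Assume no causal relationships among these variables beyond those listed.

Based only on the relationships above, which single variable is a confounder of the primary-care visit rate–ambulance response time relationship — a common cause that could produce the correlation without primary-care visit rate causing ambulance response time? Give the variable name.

Insurance coverage has a causal path to primary-care visit rate (insurance coverage → flu incidence → telehealth adoption → primary-care visit rate) and a separate causal path to ambulance response time (insurance coverage → diabetes prevalence → air pollution index → ambulance response time), so it is a common cause of both.
No stated relationship gives primary-care visit rate a causal route to ambulance response time, so the correlation is explained by the shared upstream cause rather than a direct effect.

insurance coverage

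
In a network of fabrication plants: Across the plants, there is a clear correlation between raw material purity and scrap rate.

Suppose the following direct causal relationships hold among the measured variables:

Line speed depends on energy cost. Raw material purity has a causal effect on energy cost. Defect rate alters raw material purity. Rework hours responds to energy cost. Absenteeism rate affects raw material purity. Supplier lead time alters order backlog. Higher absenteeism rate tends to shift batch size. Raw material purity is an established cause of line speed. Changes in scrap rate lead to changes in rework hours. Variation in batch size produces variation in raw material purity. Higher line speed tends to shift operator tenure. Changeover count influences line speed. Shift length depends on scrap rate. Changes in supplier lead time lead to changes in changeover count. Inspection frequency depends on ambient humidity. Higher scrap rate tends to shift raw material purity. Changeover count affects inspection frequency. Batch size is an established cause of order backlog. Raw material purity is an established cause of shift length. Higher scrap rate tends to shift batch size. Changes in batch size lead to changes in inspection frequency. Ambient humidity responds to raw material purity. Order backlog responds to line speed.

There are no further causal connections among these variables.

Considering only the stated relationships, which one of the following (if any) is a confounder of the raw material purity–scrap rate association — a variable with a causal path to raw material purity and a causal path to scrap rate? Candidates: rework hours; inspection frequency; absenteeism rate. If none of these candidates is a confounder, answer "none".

None of the listed candidates has causal paths to both raw material purity and scrap rate in the stated relationships, so none is a common cause.

none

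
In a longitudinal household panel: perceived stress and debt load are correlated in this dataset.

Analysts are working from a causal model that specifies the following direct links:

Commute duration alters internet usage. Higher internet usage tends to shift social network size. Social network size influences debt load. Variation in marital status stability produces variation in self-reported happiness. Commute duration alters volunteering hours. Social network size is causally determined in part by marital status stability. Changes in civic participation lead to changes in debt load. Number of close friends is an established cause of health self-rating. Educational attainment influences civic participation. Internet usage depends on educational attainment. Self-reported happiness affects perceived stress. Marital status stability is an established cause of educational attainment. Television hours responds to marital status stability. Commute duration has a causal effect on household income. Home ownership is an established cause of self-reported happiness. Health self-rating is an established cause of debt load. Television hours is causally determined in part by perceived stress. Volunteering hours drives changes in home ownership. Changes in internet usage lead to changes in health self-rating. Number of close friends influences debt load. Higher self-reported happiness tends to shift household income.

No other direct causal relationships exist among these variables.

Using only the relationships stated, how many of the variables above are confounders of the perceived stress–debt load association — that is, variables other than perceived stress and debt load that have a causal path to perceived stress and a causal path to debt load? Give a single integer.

2

The common causes are: commute duration (to perceived stress via commute duration → volunteering hours → home ownership → self-reported happiness → perceived stress; to debt load via commute duration → internet usage → social network size → debt load); marital status stability (to perceived stress via marital status stability → self-reported happiness → perceived stress; to debt load via marital status stability → social network size → debt load).
Every other variable lacks a causal path to at least one of perceived stress and debt load.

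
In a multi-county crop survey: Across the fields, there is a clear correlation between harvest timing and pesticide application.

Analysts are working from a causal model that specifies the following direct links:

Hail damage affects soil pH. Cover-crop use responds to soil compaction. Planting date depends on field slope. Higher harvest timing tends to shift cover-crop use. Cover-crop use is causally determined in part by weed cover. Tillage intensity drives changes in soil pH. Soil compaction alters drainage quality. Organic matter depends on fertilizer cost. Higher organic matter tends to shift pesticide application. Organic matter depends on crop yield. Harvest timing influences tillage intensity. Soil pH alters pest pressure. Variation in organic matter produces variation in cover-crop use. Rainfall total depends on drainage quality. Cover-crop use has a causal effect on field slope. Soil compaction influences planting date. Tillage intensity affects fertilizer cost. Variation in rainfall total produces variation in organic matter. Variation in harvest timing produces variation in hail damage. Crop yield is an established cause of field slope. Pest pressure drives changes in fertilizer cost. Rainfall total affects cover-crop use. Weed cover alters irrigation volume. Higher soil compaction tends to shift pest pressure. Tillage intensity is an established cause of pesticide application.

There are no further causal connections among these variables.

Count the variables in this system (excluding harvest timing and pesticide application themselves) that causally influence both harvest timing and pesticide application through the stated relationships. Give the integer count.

No listed variable has a causal path to both harvest timing and pesticide application, so there are no common causes.

0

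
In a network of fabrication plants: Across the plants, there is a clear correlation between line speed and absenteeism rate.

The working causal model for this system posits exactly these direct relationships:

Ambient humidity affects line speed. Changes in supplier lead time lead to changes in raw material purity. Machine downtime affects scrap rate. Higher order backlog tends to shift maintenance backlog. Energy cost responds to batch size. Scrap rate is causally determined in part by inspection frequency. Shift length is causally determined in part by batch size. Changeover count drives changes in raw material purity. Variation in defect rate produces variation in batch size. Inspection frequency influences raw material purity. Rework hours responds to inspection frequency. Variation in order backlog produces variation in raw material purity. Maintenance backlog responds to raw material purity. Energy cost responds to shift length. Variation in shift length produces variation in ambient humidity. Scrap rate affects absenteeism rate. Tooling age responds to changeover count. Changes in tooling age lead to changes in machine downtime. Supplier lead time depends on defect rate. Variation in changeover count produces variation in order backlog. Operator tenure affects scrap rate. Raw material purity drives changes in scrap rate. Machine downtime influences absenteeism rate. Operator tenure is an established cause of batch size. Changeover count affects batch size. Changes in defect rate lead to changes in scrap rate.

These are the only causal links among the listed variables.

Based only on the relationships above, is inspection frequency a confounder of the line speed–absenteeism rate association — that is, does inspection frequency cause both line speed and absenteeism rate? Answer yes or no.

no

Inspection frequency has no stated causal path to line speed. A confounder must cause both variables, so inspection frequency does not qualify.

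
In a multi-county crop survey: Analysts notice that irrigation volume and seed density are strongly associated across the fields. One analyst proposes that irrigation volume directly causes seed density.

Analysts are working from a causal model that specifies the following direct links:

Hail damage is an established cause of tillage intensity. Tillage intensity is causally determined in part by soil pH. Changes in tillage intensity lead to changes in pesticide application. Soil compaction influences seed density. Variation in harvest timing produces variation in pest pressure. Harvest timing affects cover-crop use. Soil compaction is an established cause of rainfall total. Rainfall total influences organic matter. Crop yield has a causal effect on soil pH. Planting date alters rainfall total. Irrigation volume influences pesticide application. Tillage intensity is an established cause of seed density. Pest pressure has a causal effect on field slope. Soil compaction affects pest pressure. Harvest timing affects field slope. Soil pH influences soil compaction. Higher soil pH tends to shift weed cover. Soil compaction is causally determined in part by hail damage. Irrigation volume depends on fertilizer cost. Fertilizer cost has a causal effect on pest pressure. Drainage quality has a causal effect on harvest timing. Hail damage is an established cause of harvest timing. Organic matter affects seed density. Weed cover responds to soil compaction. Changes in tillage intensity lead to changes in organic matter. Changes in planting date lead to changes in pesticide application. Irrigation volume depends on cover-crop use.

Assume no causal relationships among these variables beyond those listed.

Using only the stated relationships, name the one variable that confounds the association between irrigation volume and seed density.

Hail damage has a causal path to irrigation volume (hail damage → harvest timing → cover-crop use → irrigation volume) and a separate causal path to seed density (hail damage → soil compaction → seed density), so it is a common cause of both.
No stated relationship gives irrigation volume a causal route to seed density, so the correlation is explained by the shared upstream cause rather than a direct effect.

hail damage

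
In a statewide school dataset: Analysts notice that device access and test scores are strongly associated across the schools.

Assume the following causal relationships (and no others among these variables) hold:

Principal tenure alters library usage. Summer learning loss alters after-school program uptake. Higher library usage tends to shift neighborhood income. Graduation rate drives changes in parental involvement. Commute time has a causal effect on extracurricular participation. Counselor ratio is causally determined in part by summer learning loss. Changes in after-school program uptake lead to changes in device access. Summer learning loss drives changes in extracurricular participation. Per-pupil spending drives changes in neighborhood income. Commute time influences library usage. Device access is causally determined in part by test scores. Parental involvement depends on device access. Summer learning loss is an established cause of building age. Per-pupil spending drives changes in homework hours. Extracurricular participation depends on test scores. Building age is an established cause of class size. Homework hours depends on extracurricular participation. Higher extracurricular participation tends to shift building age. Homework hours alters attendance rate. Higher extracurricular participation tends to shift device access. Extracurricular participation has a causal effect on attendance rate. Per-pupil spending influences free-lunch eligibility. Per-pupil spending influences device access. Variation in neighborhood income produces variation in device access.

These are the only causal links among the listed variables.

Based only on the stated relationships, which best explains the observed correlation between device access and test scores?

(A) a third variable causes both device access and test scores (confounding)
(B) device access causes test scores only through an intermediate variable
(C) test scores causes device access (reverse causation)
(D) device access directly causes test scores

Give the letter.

The stated link runs test scores → device access; device access has no causal path to test scores. No variable causes both, so confounding is ruled out. The correlation reflects reverse causation.

C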